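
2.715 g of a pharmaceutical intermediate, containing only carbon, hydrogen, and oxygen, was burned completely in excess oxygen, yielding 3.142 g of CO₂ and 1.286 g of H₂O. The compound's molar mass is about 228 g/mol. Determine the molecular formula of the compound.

C6H12O9

mol C = 3.142 g CO₂ ÷ 44.009 g/mol = 0.071394 mol
mol H = 2 × 1.286 g H₂O ÷ 18.015 g/mol = 0.14277 mol
mass O = 2.715 − (0.85752 + 0.14391) = 1.7136 g → mol O = 1.7136 ÷ 15.999 = 0.10710 mol
Divide by the smallest (0.071394 mol): C 1.000, H 2.000, O 1.500
Multiplying each by 2 gives whole numbers: C 2.00, H 4.00, O 3.00
Empirical formula: C2H4O3
Empirical-formula mass = 76.05 g/mol; 228 ÷ 76.05 ≈ 3, so the molecular formula is C6H12O9.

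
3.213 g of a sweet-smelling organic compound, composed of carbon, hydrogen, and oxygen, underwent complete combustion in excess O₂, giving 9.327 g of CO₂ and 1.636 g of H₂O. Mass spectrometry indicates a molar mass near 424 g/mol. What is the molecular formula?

C28H24O4

mol C = 9.327 g CO₂ ÷ 44.009 g/mol = 0.21193 mol
mol H = 2 × 1.636 g H₂O ÷ 18.015 g/mol = 0.18163 mol
mass O = 3.213 − (2.5455 + 0.18308) = 0.48438 g → mol O = 0.48438 ÷ 15.999 = 0.030276 mol
Divide by the smallest (0.030276 mol): C 7.000, H 5.999, O 1.000
Empirical formula: C7H6O
Empirical-formula mass = 106.12 g/mol; 424 ÷ 106.12 ≈ 4, so the molecular formula is C28H24O4.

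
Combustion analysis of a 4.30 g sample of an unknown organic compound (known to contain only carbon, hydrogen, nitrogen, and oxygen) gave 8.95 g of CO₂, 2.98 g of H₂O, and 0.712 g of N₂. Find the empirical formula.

C8H13N2O2

mol C = 8.95 g CO₂ ÷ 44.009 g/mol = 0.2034 mol
mol H = 2 × 2.98 g H₂O ÷ 18.015 g/mol = 0.3308 mol
mol N = 2 × 0.712 g N₂ ÷ 28.014 g/mol = 0.05083 mol
mass O = 4.30 − (2.443 + 0.3335 + 0.7120) = 0.8119 g → mol O = 0.8119 ÷ 15.999 = 0.05075 mol
Divide by the smallest (0.05075 mol): C 4.008, H 6.520, N 1.002, O 1.000
Multiplying each by 2 gives whole numbers: C 8.02, H 13.04, N 2.00, O 2.00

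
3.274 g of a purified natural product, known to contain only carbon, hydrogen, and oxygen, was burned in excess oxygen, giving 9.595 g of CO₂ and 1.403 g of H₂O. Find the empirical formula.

C7H5O

mol C = 9.595 g CO₂ ÷ 44.009 g/mol = 0.21802 mol
mol H = 2 × 1.403 g H₂O ÷ 18.015 g/mol = 0.15576 mol
mass O = 3.274 − (2.6187 + 0.15701) = 0.49831 g → mol O = 0.49831 ÷ 15.999 = 0.031147 mol
Divide by the smallest (0.031147 mol): C 7.000, H 5.001, O 1.000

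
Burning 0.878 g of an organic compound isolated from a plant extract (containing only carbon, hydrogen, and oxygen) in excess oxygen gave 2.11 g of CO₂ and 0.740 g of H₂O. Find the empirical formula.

C7H12O2

mol C = 2.11 g CO₂ ÷ 44.009 g/mol = 0.04794 mol
mol H = 2 × 0.740 g H₂O ÷ 18.015 g/mol = 0.08215 mol
mass O = 0.878 − (0.5759 + 0.08281) = 0.2193 g → mol O = 0.2193 ÷ 15.999 = 0.01371 mol
Divide by the smallest (0.01371 mol): C 3.497, H 5.993, O 1.000
Multiplying each by 2 gives whole numbers: C 6.99, H 11.99, O 2.00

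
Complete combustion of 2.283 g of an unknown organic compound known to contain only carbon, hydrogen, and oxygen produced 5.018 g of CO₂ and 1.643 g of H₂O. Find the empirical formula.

mol C = 5.018 g CO₂ ÷ 44.009 g/mol = 0.11402 mol
mol H = 2 × 1.643 g H₂O ÷ 18.015 g/mol = 0.18240 mol
mass O = 2.283 − (1.3695 + 0.18386) = 0.72962 g → mol O = 0.72962 ÷ 15.999 = 0.045604 mol
Divide by the smallest (0.045604 mol): C 2.500, H 4.000, O 1.000
Multiplying each by 2 gives whole numbers: C 5.00, H 8.00, O 2.00

C5H8O2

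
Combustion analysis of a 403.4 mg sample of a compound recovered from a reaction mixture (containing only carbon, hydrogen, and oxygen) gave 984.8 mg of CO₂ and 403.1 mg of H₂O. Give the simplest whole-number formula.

C4H8O

mol C = 0.9848 g CO₂ ÷ 44.009 g/mol = 0.022377 mol
mol H = 2 × 0.4031 g H₂O ÷ 18.015 g/mol = 0.044752 mol
mass O = 0.4034 − (0.26877 + 0.045110) = 0.089517 g → mol O = 0.089517 ÷ 15.999 = 0.0055952 mol
Divide by the smallest (0.0055952 mol): C 3.999, H 7.998, O 1.000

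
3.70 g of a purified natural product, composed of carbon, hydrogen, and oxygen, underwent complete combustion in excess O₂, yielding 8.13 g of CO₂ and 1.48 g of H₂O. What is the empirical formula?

C9H8O4

mol C = 8.13 g CO₂ ÷ 44.009 g/mol = 0.1847 mol
mol H = 2 × 1.48 g H₂O ÷ 18.015 g/mol = 0.1643 mol
mass O = 3.70 − (2.219 + 0.1656) = 1.316 g → mol O = 1.316 ÷ 15.999 = 0.08223 mol
Divide by the smallest (0.08223 mol): C 2.247, H 1.998, O 1.000
Multiplying each by 4 gives whole numbers: C 8.99, H 7.99, O 4.00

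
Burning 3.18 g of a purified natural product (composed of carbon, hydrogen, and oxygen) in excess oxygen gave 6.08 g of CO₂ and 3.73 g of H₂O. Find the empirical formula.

mol C = 6.08 g CO₂ ÷ 44.009 g/mol = 0.1382 mol
mol H = 2 × 3.73 g H₂O ÷ 18.015 g/mol = 0.4141 mol
mass O = 3.18 − (1.659 + 0.4174) = 1.103 g → mol O = 1.103 ÷ 15.999 = 0.06896 mol
Divide by the smallest (0.06896 mol): C 2.004, H 6.005, O 1.000

C2H6O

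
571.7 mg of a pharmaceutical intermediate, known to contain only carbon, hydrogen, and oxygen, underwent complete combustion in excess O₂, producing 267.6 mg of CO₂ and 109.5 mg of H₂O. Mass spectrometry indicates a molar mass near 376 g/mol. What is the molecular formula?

mol C = 0.2676 g CO₂ ÷ 44.009 g/mol = 0.0060806 mol
mol H = 2 × 0.1095 g H₂O ÷ 18.015 g/mol = 0.012157 mol
mass O = 0.5717 − (0.073034 + 0.012254) = 0.48641 g → mol O = 0.48641 ÷ 15.999 = 0.030403 mol
Divide by the smallest (0.0060806 mol): C 1.000, H 1.999, O 5.000
Empirical formula: CH2O5
Empirical-formula mass = 94.02 g/mol; 376 ÷ 94.02 ≈ 4, so the molecular formula is C4H8O20.

C4H8O20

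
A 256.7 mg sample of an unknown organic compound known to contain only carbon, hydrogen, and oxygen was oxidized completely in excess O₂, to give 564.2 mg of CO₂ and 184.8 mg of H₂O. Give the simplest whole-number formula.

mol C = 0.5642 g CO₂ ÷ 44.009 g/mol = 0.012820 mol
mol H = 2 × 0.1848 g H₂O ÷ 18.015 g/mol = 0.020516 mol
mass O = 0.2567 − (0.15398 + 0.020680) = 0.082037 g → mol O = 0.082037 ÷ 15.999 = 0.0051277 mol
Divide by the smallest (0.0051277 mol): C 2.500, H 4.001, O 1.000
Multiplying each by 2 gives whole numbers: C 5.00, H 8.00, O 2.00

C5H8O2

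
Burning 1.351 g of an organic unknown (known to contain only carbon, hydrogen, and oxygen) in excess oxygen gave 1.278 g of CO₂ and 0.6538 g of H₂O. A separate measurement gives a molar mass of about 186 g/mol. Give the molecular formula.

mol C = 1.278 g CO₂ ÷ 44.009 g/mol = 0.029040 mol
mol H = 2 × 0.6538 g H₂O ÷ 18.015 g/mol = 0.072584 mol
mass O = 1.351 − (0.34879 + 0.073165) = 0.92904 g → mol O = 0.92904 ÷ 15.999 = 0.058069 mol
Divide by the smallest (0.029040 mol): C 1.000, H 2.499, O 2.000
Multiplying each by 2 gives whole numbers: C 2.00, H 5.00, O 4.00
Empirical formula: C2H5O4
Empirical-formula mass = 93.06 g/mol; 186 ÷ 93.06 ≈ 2, so the molecular formula is C4H10O8.

C4H10O8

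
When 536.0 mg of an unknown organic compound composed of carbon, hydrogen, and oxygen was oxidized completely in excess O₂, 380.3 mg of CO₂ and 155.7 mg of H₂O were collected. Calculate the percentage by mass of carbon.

mol C = 0.3803 g CO₂ ÷ 44.009 g/mol = 0.0086414 mol
mol H = 2 × 0.1557 g H₂O ÷ 18.015 g/mol = 0.017286 mol
mass O = 0.5360 − (0.10379 + 0.017424) = 0.41478 g → mol O = 0.41478 ÷ 15.999 = 0.025926 mol
mass % C = 0.10379 g ÷ 0.5360 g × 100%

19.36%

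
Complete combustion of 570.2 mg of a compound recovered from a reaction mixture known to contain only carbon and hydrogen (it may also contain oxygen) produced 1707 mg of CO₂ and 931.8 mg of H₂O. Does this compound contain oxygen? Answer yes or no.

mol C = 1.707 g CO₂ ÷ 44.009 g/mol = 0.038788 mol
mol H = 2 × 0.9318 g H₂O ÷ 18.015 g/mol = 0.10345 mol
C and H together account for 0.57015 g — essentially the entire 0.5702 g sample — so the compound contains no oxygen.

no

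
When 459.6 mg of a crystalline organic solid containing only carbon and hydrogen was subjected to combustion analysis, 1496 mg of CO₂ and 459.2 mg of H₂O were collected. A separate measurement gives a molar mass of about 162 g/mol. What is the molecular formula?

mol C = 1.496 g CO₂ ÷ 44.009 g/mol = 0.033993 mol
mol H = 2 × 0.4592 g H₂O ÷ 18.015 g/mol = 0.050980 mol
Divide by the smallest (0.033993 mol): C 1.000, H 1.500
Multiplying each by 2 gives whole numbers: C 2.00, H 3.00
Empirical formula: C2H3
Empirical-formula mass = 27.05 g/mol; 162 ÷ 27.05 ≈ 6, so the molecular formula is C12H18.

C12H18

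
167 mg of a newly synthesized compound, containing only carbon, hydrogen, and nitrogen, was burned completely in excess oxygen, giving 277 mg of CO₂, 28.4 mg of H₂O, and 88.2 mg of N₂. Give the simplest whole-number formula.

mol C = 0.277 g CO₂ ÷ 44.009 g/mol = 0.006294 mol
mol H = 2 × 0.0284 g H₂O ÷ 18.015 g/mol = 0.003153 mol
mol N = 2 × 0.0882 g N₂ ÷ 28.014 g/mol = 0.006297 mol
Divide by the smallest (0.003153 mol): C 1.996, H 1.000, N 1.997

C2HN2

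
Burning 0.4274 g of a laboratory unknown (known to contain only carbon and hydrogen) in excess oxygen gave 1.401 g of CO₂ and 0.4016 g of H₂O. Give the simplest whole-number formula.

mol C = 1.401 g CO₂ ÷ 44.009 g/mol = 0.031834 mol
mol H = 2 × 0.4016 g H₂O ÷ 18.015 g/mol = 0.044585 mol
Divide by the smallest (0.031834 mol): C 1.000, H 1.401
Multiplying each by 5 gives whole numbers: C 5.00, H 7.00

C5H7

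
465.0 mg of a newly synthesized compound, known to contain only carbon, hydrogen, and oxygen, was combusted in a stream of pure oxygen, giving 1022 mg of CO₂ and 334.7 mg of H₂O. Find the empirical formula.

mol C = 1.022 g CO₂ ÷ 44.009 g/mol = 0.023223 mol
mol H = 2 × 0.3347 g H₂O ÷ 18.015 g/mol = 0.037158 mol
mass O = 0.4650 − (0.27893 + 0.037455) = 0.14862 g → mol O = 0.14862 ÷ 15.999 = 0.0092893 mol
Divide by the smallest (0.0092893 mol): C 2.500, H 4.000, O 1.000
Multiplying each by 2 gives whole numbers: C 5.00, H 8.00, O 2.00

C5H8O2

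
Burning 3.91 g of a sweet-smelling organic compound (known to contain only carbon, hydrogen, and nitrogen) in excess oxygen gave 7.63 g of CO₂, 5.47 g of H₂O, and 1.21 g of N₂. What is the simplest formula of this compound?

mol C = 7.63 g CO₂ ÷ 44.009 g/mol = 0.1734 mol
mol H = 2 × 5.47 g H₂O ÷ 18.015 g/mol = 0.6073 mol
mol N = 2 × 1.21 g N₂ ÷ 28.014 g/mol = 0.08639 mol
Divide by the smallest (0.08639 mol): C 2.007, H 7.030, N 1.000

C2H7N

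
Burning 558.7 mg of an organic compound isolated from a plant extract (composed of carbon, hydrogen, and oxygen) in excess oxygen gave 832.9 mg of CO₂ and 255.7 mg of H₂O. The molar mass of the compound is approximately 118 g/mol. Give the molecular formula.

mol C = 0.8329 g CO₂ ÷ 44.009 g/mol = 0.018926 mol
mol H = 2 × 0.2557 g H₂O ÷ 18.015 g/mol = 0.028387 mol
mass O = 0.5587 − (0.22732 + 0.028615) = 0.30277 g → mol O = 0.30277 ÷ 15.999 = 0.018924 mol
Divide by the smallest (0.018924 mol): C 1.000, H 1.500, O 1.000
Multiplying each by 2 gives whole numbers: C 2.00, H 3.00, O 2.00
Empirical formula: C2H3O2
Empirical-formula mass = 59.04 g/mol; 118 ÷ 59.04 ≈ 2, so the molecular formula is C4H6O4.

C4H6O4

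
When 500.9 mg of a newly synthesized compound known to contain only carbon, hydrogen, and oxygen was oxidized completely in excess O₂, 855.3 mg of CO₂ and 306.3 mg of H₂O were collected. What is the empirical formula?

mol C = 0.8553 g CO₂ ÷ 44.009 g/mol = 0.019435 mol
mol H = 2 × 0.3063 g H₂O ÷ 18.015 g/mol = 0.034005 mol
mass O = 0.5009 − (0.23343 + 0.034277) = 0.23319 g → mol O = 0.23319 ÷ 15.999 = 0.014575 mol
Divide by the smallest (0.014575 mol): C 1.333, H 2.333, O 1.000
Multiplying each by 3 gives whole numbers: C 4.00, H 7.00, O 3.00

C4H7O3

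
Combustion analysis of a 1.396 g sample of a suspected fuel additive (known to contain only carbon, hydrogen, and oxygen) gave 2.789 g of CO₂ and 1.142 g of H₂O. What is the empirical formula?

mol C = 2.789 g CO₂ ÷ 44.009 g/mol = 0.063373 mol
mol H = 2 × 1.142 g H₂O ÷ 18.015 g/mol = 0.12678 mol
mass O = 1.396 − (0.76118 + 0.12780) = 0.50702 g → mol O = 0.50702 ÷ 15.999 = 0.031691 mol
Divide by the smallest (0.031691 mol): C 2.000, H 4.001, O 1.000

C2H4O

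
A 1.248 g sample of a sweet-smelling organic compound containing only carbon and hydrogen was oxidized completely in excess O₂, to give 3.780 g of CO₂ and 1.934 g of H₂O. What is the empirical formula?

C2H5

mol C = 3.780 g CO₂ ÷ 44.009 g/mol = 0.085892 mol
mol H = 2 × 1.934 g H₂O ÷ 18.015 g/mol = 0.21471 mol
Divide by the smallest (0.085892 mol): C 1.000, H 2.500
Multiplying each by 2 gives whole numbers: C 2.00, H 5.00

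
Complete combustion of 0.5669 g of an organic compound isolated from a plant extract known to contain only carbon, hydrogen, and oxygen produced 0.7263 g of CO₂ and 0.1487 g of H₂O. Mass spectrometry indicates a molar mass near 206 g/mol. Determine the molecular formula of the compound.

C6H6O8

mol C = 0.7263 g CO₂ ÷ 44.009 g/mol = 0.016503 mol
mol H = 2 × 0.1487 g H₂O ÷ 18.015 g/mol = 0.016508 mol
mass O = 0.5669 − (0.19822 + 0.016641) = 0.35204 g → mol O = 0.35204 ÷ 15.999 = 0.022004 mol
Divide by the smallest (0.016503 mol): C 1.000, H 1.000, O 1.333
Multiplying each by 3 gives whole numbers: C 3.00, H 3.00, O 4.00
Empirical formula: C3H3O4
Empirical-formula mass = 103.05 g/mol; 206 ÷ 103.05 ≈ 2, so the molecular formula is C6H6O8.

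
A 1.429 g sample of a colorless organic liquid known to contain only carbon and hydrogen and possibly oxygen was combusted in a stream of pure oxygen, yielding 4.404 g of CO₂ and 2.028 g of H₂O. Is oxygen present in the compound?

no

mol C = 4.404 g CO₂ ÷ 44.009 g/mol = 0.10007 mol
mol H = 2 × 2.028 g H₂O ÷ 18.015 g/mol = 0.22515 mol
C and H together account for 1.4289 g — essentially the entire 1.429 g sample — so the compound contains no oxygen.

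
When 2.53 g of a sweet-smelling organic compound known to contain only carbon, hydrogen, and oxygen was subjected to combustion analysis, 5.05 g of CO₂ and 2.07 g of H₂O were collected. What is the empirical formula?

C2H4O

mol C = 5.05 g CO₂ ÷ 44.009 g/mol = 0.1147 mol
mol H = 2 × 2.07 g H₂O ÷ 18.015 g/mol = 0.2298 mol
mass O = 2.53 − (1.378 + 0.2316) = 0.9201 g → mol O = 0.9201 ÷ 15.999 = 0.05751 mol
Divide by the smallest (0.05751 mol): C 1.995, H 3.996, O 1.000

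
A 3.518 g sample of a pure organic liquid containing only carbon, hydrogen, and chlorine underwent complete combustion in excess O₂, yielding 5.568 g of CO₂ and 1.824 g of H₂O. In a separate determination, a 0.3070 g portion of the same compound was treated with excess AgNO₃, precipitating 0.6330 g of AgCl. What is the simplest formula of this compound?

mol C = 5.568 g CO₂ ÷ 44.009 g/mol = 0.12652 mol
mol H = 2 × 1.824 g H₂O ÷ 18.015 g/mol = 0.20250 mol
From the AgCl data: mol Cl per gram of compound = (0.6330 ÷ 143.318) ÷ 0.3070 = 0.014387 mol/g, so in the 3.518 g combustion sample mol Cl = 0.050613 mol
Divide by the smallest (0.050613 mol): C 2.500, H 4.001, Cl 1.000
Multiplying each by 2 gives whole numbers: C 5.00, H 8.00, Cl 2.00

C5H8Cl2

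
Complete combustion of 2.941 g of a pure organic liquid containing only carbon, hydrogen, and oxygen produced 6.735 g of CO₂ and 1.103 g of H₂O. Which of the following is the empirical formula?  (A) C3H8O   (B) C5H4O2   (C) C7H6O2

(B) C5H4O2

mol C = 6.735 g CO₂ ÷ 44.009 g/mol = 0.15304 mol
mol H = 2 × 1.103 g H₂O ÷ 18.015 g/mol = 0.12245 mol
mass O = 2.941 − (1.8381 + 0.12343) = 0.97944 g → mol O = 0.97944 ÷ 15.999 = 0.061219 mol
Divide by the smallest (0.061219 mol): C 2.500, H 2.000, O 1.000
Multiplying each by 2 gives whole numbers: C 5.00, H 4.00, O 2.00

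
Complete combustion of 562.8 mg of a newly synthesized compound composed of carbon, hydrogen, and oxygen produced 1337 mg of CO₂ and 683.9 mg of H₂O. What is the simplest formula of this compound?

mol C = 1.337 g CO₂ ÷ 44.009 g/mol = 0.030380 mol
mol H = 2 × 0.6839 g H₂O ÷ 18.015 g/mol = 0.075926 mol
mass O = 0.5628 − (0.36490 + 0.076533) = 0.12137 g → mol O = 0.12137 ÷ 15.999 = 0.0075862 mol
Divide by the smallest (0.0075862 mol): C 4.005, H 10.008, O 1.000

C4H10O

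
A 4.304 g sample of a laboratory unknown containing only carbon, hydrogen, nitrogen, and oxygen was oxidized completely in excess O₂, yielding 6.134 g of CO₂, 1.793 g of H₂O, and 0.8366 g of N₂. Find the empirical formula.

mol C = 6.134 g CO₂ ÷ 44.009 g/mol = 0.13938 mol
mol H = 2 × 1.793 g H₂O ÷ 18.015 g/mol = 0.19906 mol
mol N = 2 × 0.8366 g N₂ ÷ 28.014 g/mol = 0.059727 mol
mass O = 4.304 − (1.6741 + 0.20065 + 0.83660) = 1.5927 g → mol O = 1.5927 ÷ 15.999 = 0.099547 mol
Divide by the smallest (0.059727 mol): C 2.334, H 3.333, N 1.000, O 1.667
Multiplying each by 3 gives whole numbers: C 7.00, H 10.00, N 3.00, O 5.00

C7H10N3O5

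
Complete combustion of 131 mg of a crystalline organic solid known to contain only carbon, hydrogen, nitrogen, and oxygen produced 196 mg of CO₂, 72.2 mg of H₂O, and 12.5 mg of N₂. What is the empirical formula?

C5H9NO4

mol C = 0.196 g CO₂ ÷ 44.009 g/mol = 0.004454 mol
mol H = 2 × 0.0722 g H₂O ÷ 18.015 g/mol = 0.008016 mol
mol N = 2 × 0.0125 g N₂ ÷ 28.014 g/mol = 0.0008924 mol
mass O = 0.131 − (0.05349 + 0.008080 + 0.01250) = 0.05693 g → mol O = 0.05693 ÷ 15.999 = 0.003558 mol
Divide by the smallest (0.0008924 mol): C 4.991, H 8.982, N 1.000, O 3.987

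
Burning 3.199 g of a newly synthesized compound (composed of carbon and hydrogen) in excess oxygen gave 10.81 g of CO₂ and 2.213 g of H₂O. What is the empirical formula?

CH

mol C = 10.81 g CO₂ ÷ 44.009 g/mol = 0.24563 mol
mol H = 2 × 2.213 g H₂O ÷ 18.015 g/mol = 0.24568 mol
Divide by the smallest (0.24563 mol): C 1.000, H 1.000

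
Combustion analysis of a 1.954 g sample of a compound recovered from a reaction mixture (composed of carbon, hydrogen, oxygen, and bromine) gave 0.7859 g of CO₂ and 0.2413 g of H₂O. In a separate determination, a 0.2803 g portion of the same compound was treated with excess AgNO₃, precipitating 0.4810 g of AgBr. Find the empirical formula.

C2H3Br2O2

mol C = 0.7859 g CO₂ ÷ 44.009 g/mol = 0.017858 mol
mol H = 2 × 0.2413 g H₂O ÷ 18.015 g/mol = 0.026789 mol
From the AgBr data: mol Br per gram of compound = (0.4810 ÷ 187.772) ÷ 0.2803 = 0.0091388 mol/g, so in the 1.954 g combustion sample mol Br = 0.017857 mol
mass O = 1.954 − (0.21449 + 0.027003 + 1.4269) = 0.28564 g → mol O = 0.28564 ÷ 15.999 = 0.017854 mol
Divide by the smallest (0.017854 mol): C 1.000, H 1.500, Br 1.000, O 1.000
Multiplying each by 2 gives whole numbers: C 2.00, H 3.00, Br 2.00, O 2.00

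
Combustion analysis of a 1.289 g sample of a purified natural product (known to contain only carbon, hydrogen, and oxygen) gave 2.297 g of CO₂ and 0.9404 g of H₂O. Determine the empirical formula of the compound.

C3H6O2

mol C = 2.297 g CO₂ ÷ 44.009 g/mol = 0.052194 mol
mol H = 2 × 0.9404 g H₂O ÷ 18.015 g/mol = 0.10440 mol
mass O = 1.289 − (0.62690 + 0.10524) = 0.55686 g → mol O = 0.55686 ÷ 15.999 = 0.034806 mol
Divide by the smallest (0.034806 mol): C 1.500, H 3.000, O 1.000
Multiplying each by 2 gives whole numbers: C 3.00, H 6.00, O 2.00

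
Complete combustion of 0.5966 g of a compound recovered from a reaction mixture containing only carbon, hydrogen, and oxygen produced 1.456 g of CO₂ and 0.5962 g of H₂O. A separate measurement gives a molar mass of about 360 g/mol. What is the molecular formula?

C20H40O5

mol C = 1.456 g CO₂ ÷ 44.009 g/mol = 0.033084 mol
mol H = 2 × 0.5962 g H₂O ÷ 18.015 g/mol = 0.066189 mol
mass O = 0.5966 − (0.39737 + 0.066719) = 0.13251 g → mol O = 0.13251 ÷ 15.999 = 0.0082822 mol
Divide by the smallest (0.0082822 mol): C 3.995, H 7.992, O 1.000
Empirical formula: C4H8O
Empirical-formula mass = 72.11 g/mol; 360 ÷ 72.11 ≈ 5, so the molecular formula is C20H40O5.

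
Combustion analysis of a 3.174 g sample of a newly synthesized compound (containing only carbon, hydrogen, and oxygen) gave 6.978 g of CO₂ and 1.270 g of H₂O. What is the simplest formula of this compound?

C9H8O4

mol C = 6.978 g CO₂ ÷ 44.009 g/mol = 0.15856 mol
mol H = 2 × 1.270 g H₂O ÷ 18.015 g/mol = 0.14099 mol
mass O = 3.174 − (1.9044 + 0.14212) = 1.1274 g → mol O = 1.1274 ÷ 15.999 = 0.070469 mol
Divide by the smallest (0.070469 mol): C 2.250, H 2.001, O 1.000
Multiplying each by 4 gives whole numbers: C 9.00, H 8.00, O 4.00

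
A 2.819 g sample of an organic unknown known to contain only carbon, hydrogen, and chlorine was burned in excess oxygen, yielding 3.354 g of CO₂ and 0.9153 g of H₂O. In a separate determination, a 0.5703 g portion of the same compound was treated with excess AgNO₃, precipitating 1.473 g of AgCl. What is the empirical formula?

C3H4Cl2

mol C = 3.354 g CO₂ ÷ 44.009 g/mol = 0.076212 mol
mol H = 2 × 0.9153 g H₂O ÷ 18.015 g/mol = 0.10162 mol
From the AgCl data: mol Cl per gram of compound = (1.473 ÷ 143.318) ÷ 0.5703 = 0.018022 mol/g, so in the 2.819 g combustion sample mol Cl = 0.050804 mol
Divide by the smallest (0.050804 mol): C 1.500, H 2.000, Cl 1.000
Multiplying each by 2 gives whole numbers: C 3.00, H 4.00, Cl 2.00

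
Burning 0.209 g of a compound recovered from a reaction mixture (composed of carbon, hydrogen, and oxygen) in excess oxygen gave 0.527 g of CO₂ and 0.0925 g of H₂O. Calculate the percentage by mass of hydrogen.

mol C = 0.527 g CO₂ ÷ 44.009 g/mol = 0.01197 mol
mol H = 2 × 0.0925 g H₂O ÷ 18.015 g/mol = 0.01027 mol
mass O = 0.209 − (0.1438 + 0.01035) = 0.05482 g → mol O = 0.05482 ÷ 15.999 = 0.003426 mol
mass % H = 0.01035 g ÷ 0.209 g × 100%

5.0%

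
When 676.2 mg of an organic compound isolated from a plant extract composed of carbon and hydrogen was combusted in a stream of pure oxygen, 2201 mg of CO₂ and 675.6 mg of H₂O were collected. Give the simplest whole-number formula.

mol C = 2.201 g CO₂ ÷ 44.009 g/mol = 0.050012 mol
mol H = 2 × 0.6756 g H₂O ÷ 18.015 g/mol = 0.075004 mol
Divide by the smallest (0.050012 mol): C 1.000, H 1.500
Multiplying each by 2 gives whole numbers: C 2.00, H 3.00

C2H3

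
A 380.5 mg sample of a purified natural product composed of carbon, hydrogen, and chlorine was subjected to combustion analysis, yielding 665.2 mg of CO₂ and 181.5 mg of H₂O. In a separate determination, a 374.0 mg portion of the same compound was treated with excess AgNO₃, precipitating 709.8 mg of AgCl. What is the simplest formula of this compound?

mol C = 0.6652 g CO₂ ÷ 44.009 g/mol = 0.015115 mol
mol H = 2 × 0.1815 g H₂O ÷ 18.015 g/mol = 0.020150 mol
From the AgCl data: mol Cl per gram of compound = (0.7098 ÷ 143.318) ÷ 0.3740 = 0.013242 mol/g, so in the 0.3805 g combustion sample mol Cl = 0.0050387 mol
Divide by the smallest (0.0050387 mol): C 3.000, H 3.999, Cl 1.000

C3H4Cl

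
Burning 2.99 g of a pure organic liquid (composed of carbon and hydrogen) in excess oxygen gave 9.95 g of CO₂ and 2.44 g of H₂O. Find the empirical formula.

mol C = 9.95 g CO₂ ÷ 44.009 g/mol = 0.2261 mol
mol H = 2 × 2.44 g H₂O ÷ 18.015 g/mol = 0.2709 mol
Divide by the smallest (0.2261 mol): C 1.000, H 1.198
Multiplying each by 5 gives whole numbers: C 5.00, H 5.99

C5H6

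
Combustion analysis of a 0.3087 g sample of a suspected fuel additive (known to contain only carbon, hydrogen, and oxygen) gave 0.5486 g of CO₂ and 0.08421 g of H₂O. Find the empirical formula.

mol C = 0.5486 g CO₂ ÷ 44.009 g/mol = 0.012466 mol
mol H = 2 × 0.08421 g H₂O ÷ 18.015 g/mol = 0.0093489 mol
mass O = 0.3087 − (0.14972 + 0.0094237) = 0.14955 g → mol O = 0.14955 ÷ 15.999 = 0.0093476 mol
Divide by the smallest (0.0093476 mol): C 1.334, H 1.000, O 1.000
Multiplying each by 3 gives whole numbers: C 4.00, H 3.00, O 3.00

C4H3O3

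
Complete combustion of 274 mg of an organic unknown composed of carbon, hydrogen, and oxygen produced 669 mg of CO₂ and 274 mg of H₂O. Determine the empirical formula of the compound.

mol C = 0.669 g CO₂ ÷ 44.009 g/mol = 0.01520 mol
mol H = 2 × 0.274 g H₂O ÷ 18.015 g/mol = 0.03042 mol
mass O = 0.274 − (0.1826 + 0.03066) = 0.06075 g → mol O = 0.06075 ÷ 15.999 = 0.003797 mol
Divide by the smallest (0.003797 mol): C 4.003, H 8.011, O 1.000

C4H8O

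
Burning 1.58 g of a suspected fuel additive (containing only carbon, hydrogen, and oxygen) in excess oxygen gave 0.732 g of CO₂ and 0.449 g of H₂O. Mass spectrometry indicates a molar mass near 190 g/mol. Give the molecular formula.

mol C = 0.732 g CO₂ ÷ 44.009 g/mol = 0.01663 mol
mol H = 2 × 0.449 g H₂O ÷ 18.015 g/mol = 0.04985 mol
mass O = 1.58 − (0.1998 + 0.05025) = 1.330 g → mol O = 1.330 ÷ 15.999 = 0.08313 mol
Divide by the smallest (0.01663 mol): C 1.000, H 2.997, O 4.998
Empirical formula: CH3O5
Empirical-formula mass = 95.03 g/mol; 190 ÷ 95.03 ≈ 2, so the molecular formula is C2H6O10.

C2H6O10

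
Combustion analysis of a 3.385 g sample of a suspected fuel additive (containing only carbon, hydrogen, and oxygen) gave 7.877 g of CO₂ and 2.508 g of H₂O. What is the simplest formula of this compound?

C9H14O3

mol C = 7.877 g CO₂ ÷ 44.009 g/mol = 0.17899 mol
mol H = 2 × 2.508 g H₂O ÷ 18.015 g/mol = 0.27843 mol
mass O = 3.385 − (2.1498 + 0.28066) = 0.95454 g → mol O = 0.95454 ÷ 15.999 = 0.059662 mol
Divide by the smallest (0.059662 mol): C 3.000, H 4.667, O 1.000
Multiplying each by 3 gives whole numbers: C 9.00, H 14.00, O 3.00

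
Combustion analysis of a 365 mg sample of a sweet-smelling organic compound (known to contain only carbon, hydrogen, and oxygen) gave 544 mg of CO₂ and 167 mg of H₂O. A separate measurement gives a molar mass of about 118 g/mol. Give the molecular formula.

mol C = 0.544 g CO₂ ÷ 44.009 g/mol = 0.01236 mol
mol H = 2 × 0.167 g H₂O ÷ 18.015 g/mol = 0.01854 mol
mass O = 0.365 − (0.1485 + 0.01869) = 0.1978 g → mol O = 0.1978 ÷ 15.999 = 0.01237 mol
Divide by the smallest (0.01236 mol): C 1.000, H 1.500, O 1.000
Multiplying each by 2 gives whole numbers: C 2.00, H 3.00, O 2.00
Empirical formula: C2H3O2
Empirical-formula mass = 59.04 g/mol; 118 ÷ 59.04 ≈ 2, so the molecular formula is C4H6O4.

C4H6O4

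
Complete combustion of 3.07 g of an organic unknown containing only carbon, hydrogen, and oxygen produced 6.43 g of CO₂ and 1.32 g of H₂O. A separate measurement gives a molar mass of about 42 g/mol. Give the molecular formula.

C2H2O

mol C = 6.43 g CO₂ ÷ 44.009 g/mol = 0.1461 mol
mol H = 2 × 1.32 g H₂O ÷ 18.015 g/mol = 0.1465 mol
mass O = 3.07 − (1.755 + 0.1477) = 1.167 g → mol O = 1.167 ÷ 15.999 = 0.07297 mol
Divide by the smallest (0.07297 mol): C 2.002, H 2.008, O 1.000
Empirical formula: C2H2O
Empirical-formula mass = 42.04 g/mol; 42 ÷ 42.04 ≈ 1, so the molecular formula is C2H2O.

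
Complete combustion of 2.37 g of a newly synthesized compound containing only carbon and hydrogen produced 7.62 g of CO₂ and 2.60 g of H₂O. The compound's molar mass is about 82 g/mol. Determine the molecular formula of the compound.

mol C = 7.62 g CO₂ ÷ 44.009 g/mol = 0.1731 mol
mol H = 2 × 2.60 g H₂O ÷ 18.015 g/mol = 0.2886 mol
Divide by the smallest (0.1731 mol): C 1.000, H 1.667
Multiplying each by 3 gives whole numbers: C 3.00, H 5.00
Empirical formula: C3H5
Empirical-formula mass = 41.07 g/mol; 82 ÷ 41.07 ≈ 2, so the molecular formula is C6H10.

C6H10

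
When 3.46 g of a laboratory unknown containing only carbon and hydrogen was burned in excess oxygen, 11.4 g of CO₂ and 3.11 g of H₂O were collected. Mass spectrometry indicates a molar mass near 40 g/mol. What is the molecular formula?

C3H4

mol C = 11.4 g CO₂ ÷ 44.009 g/mol = 0.2590 mol
mol H = 2 × 3.11 g H₂O ÷ 18.015 g/mol = 0.3453 mol
Divide by the smallest (0.2590 mol): C 1.000, H 1.333
Multiplying each by 3 gives whole numbers: C 3.00, H 4.00
Empirical formula: C3H4
Empirical-formula mass = 40.06 g/mol; 40 ÷ 40.06 ≈ 1, so the molecular formula is C3H4.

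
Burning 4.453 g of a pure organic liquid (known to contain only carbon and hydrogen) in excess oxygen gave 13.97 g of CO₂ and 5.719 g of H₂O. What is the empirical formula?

CH2

mol C = 13.97 g CO₂ ÷ 44.009 g/mol = 0.31744 mol
mol H = 2 × 5.719 g H₂O ÷ 18.015 g/mol = 0.63492 mol
Divide by the smallest (0.31744 mol): C 1.000, H 2.000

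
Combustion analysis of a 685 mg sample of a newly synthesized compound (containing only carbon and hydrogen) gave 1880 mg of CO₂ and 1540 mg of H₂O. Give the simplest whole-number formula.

CH4

mol C = 1.88 g CO₂ ÷ 44.009 g/mol = 0.04272 mol
mol H = 2 × 1.54 g H₂O ÷ 18.015 g/mol = 0.1710 mol
Divide by the smallest (0.04272 mol): C 1.000, H 4.002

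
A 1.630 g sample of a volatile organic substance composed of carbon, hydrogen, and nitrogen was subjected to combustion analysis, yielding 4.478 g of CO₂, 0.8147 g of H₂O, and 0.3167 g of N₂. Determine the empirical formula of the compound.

mol C = 4.478 g CO₂ ÷ 44.009 g/mol = 0.10175 mol
mol H = 2 × 0.8147 g H₂O ÷ 18.015 g/mol = 0.090447 mol
mol N = 2 × 0.3167 g N₂ ÷ 28.014 g/mol = 0.022610 mol
Divide by the smallest (0.022610 mol): C 4.500, H 4.000, N 1.000
Multiplying each by 2 gives whole numbers: C 9.00, H 8.00, N 2.00

C9H8N2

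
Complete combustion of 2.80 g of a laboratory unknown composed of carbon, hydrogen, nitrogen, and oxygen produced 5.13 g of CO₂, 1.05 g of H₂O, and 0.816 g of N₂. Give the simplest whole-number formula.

C4H4N2O

mol C = 5.13 g CO₂ ÷ 44.009 g/mol = 0.1166 mol
mol H = 2 × 1.05 g H₂O ÷ 18.015 g/mol = 0.1166 mol
mol N = 2 × 0.816 g N₂ ÷ 28.014 g/mol = 0.05826 mol
mass O = 2.80 − (1.400 + 0.1175 + 0.8160) = 0.4664 g → mol O = 0.4664 ÷ 15.999 = 0.02915 mol
Divide by the smallest (0.02915 mol): C 3.999, H 3.999, N 1.998, O 1.000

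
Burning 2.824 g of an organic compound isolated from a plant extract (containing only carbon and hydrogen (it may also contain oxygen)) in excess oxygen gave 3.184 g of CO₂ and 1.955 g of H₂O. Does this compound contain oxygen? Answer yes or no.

yes

mol C = 3.184 g CO₂ ÷ 44.009 g/mol = 0.072349 mol
mol H = 2 × 1.955 g H₂O ÷ 18.015 g/mol = 0.21704 mol
C and H account for only 1.0878 g of the 2.824 g sample; the remaining 1.7362 g must be oxygen.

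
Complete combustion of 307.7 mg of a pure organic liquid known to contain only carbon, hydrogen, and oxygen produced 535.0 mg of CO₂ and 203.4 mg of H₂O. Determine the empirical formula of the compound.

mol C = 0.5350 g CO₂ ÷ 44.009 g/mol = 0.012157 mol
mol H = 2 × 0.2034 g H₂O ÷ 18.015 g/mol = 0.022581 mol
mass O = 0.3077 − (0.14601 + 0.022762) = 0.13893 g → mol O = 0.13893 ÷ 15.999 = 0.0086834 mol
Divide by the smallest (0.0086834 mol): C 1.400, H 2.601, O 1.000
Multiplying each by 5 gives whole numbers: C 7.00, H 13.00, O 5.00

C7H13O5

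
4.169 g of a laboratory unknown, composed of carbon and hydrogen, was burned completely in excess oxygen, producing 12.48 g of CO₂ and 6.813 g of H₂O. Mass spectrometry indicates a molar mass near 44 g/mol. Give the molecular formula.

C3H8

mol C = 12.48 g CO₂ ÷ 44.009 g/mol = 0.28358 mol
mol H = 2 × 6.813 g H₂O ÷ 18.015 g/mol = 0.75637 mol
Divide by the smallest (0.28358 mol): C 1.000, H 2.667
Multiplying each by 3 gives whole numbers: C 3.00, H 8.00
Empirical formula: C3H8
Empirical-formula mass = 44.10 g/mol; 44 ÷ 44.10 ≈ 1, so the molecular formula is C3H8.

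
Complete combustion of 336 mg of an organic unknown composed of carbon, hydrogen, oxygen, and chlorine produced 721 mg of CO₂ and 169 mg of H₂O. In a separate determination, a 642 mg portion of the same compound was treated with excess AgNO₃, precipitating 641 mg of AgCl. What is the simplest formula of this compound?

mol C = 0.721 g CO₂ ÷ 44.009 g/mol = 0.01638 mol
mol H = 2 × 0.169 g H₂O ÷ 18.015 g/mol = 0.01876 mol
From the AgCl data: mol Cl per gram of compound = (0.641 ÷ 143.318) ÷ 0.642 = 0.006967 mol/g, so in the 0.336 g combustion sample mol Cl = 0.002341 mol
mass O = 0.336 − (0.1968 + 0.01891 + 0.08298) = 0.03733 g → mol O = 0.03733 ÷ 15.999 = 0.002333 mol
Divide by the smallest (0.002333 mol): C 7.021, H 8.041, Cl 1.003, O 1.000

C7H8ClO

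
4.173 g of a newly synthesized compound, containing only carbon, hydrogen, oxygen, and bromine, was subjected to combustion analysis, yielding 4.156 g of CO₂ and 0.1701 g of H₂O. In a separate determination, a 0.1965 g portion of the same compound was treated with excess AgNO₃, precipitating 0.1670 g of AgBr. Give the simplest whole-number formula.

C5HBrO5

mol C = 4.156 g CO₂ ÷ 44.009 g/mol = 0.094435 mol
mol H = 2 × 0.1701 g H₂O ÷ 18.015 g/mol = 0.018884 mol
From the AgBr data: mol Br per gram of compound = (0.1670 ÷ 187.772) ÷ 0.1965 = 0.0045261 mol/g, so in the 4.173 g combustion sample mol Br = 0.018887 mol
mass O = 4.173 − (1.1343 + 0.019035 + 1.5092) = 1.5105 g → mol O = 1.5105 ÷ 15.999 = 0.094414 mol
Divide by the smallest (0.018884 mol): C 5.001, H 1.000, Br 1.000, O 5.000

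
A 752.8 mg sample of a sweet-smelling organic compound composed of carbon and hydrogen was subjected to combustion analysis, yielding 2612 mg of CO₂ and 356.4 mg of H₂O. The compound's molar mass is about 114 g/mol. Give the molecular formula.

mol C = 2.612 g CO₂ ÷ 44.009 g/mol = 0.059351 mol
mol H = 2 × 0.3564 g H₂O ÷ 18.015 g/mol = 0.039567 mol
Divide by the smallest (0.039567 mol): C 1.500, H 1.000
Multiplying each by 2 gives whole numbers: C 3.00, H 2.00
Empirical formula: C3H2
Empirical-formula mass = 38.05 g/mol; 114 ÷ 38.05 ≈ 3, so the molecular formula is C9H6.

C9H6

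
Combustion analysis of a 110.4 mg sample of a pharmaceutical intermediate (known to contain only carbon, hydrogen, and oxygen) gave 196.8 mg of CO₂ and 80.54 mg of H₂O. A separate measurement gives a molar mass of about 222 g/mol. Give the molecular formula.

C9H18O6

mol C = 0.1968 g CO₂ ÷ 44.009 g/mol = 0.0044718 mol
mol H = 2 × 0.08054 g H₂O ÷ 18.015 g/mol = 0.0089414 mol
mass O = 0.1104 − (0.053711 + 0.0090130) = 0.047676 g → mol O = 0.047676 ÷ 15.999 = 0.0029799 mol
Divide by the smallest (0.0029799 mol): C 1.501, H 3.001, O 1.000
Multiplying each by 2 gives whole numbers: C 3.00, H 6.00, O 2.00
Empirical formula: C3H6O2
Empirical-formula mass = 74.08 g/mol; 222 ÷ 74.08 ≈ 3, so the molecular formula is C9H18O6.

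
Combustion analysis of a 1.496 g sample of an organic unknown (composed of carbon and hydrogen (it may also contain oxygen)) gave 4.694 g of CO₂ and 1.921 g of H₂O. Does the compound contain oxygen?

no

mol C = 4.694 g CO₂ ÷ 44.009 g/mol = 0.10666 mol
mol H = 2 × 1.921 g H₂O ÷ 18.015 g/mol = 0.21327 mol
C and H together account for 1.4961 g — essentially the entire 1.496 g sample — so the compound contains no oxygen.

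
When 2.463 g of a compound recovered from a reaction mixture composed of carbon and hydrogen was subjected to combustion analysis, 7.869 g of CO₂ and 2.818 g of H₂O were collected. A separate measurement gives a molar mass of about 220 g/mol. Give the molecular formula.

C16H28

mol C = 7.869 g CO₂ ÷ 44.009 g/mol = 0.17880 mol
mol H = 2 × 2.818 g H₂O ÷ 18.015 g/mol = 0.31285 mol
Divide by the smallest (0.17880 mol): C 1.000, H 1.750
Multiplying each by 4 gives whole numbers: C 4.00, H 7.00
Empirical formula: C4H7
Empirical-formula mass = 55.10 g/mol; 220 ÷ 55.10 ≈ 4, so the molecular formula is C16H28.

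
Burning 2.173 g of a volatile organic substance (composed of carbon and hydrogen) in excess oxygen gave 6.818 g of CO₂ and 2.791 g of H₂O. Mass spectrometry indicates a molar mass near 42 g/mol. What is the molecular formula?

mol C = 6.818 g CO₂ ÷ 44.009 g/mol = 0.15492 mol
mol H = 2 × 2.791 g H₂O ÷ 18.015 g/mol = 0.30985 mol
Divide by the smallest (0.15492 mol): C 1.000, H 2.000
Empirical formula: CH2
Empirical-formula mass = 14.03 g/mol; 42 ÷ 14.03 ≈ 3, so the molecular formula is C3H6.

C3H6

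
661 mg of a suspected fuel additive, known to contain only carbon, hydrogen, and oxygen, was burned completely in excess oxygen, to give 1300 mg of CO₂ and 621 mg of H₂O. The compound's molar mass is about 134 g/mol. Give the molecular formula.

mol C = 1.30 g CO₂ ÷ 44.009 g/mol = 0.02954 mol
mol H = 2 × 0.621 g H₂O ÷ 18.015 g/mol = 0.06894 mol
mass O = 0.661 − (0.3548 + 0.06949) = 0.2367 g → mol O = 0.2367 ÷ 15.999 = 0.01480 mol
Divide by the smallest (0.01480 mol): C 1.997, H 4.660, O 1.000
Multiplying each by 3 gives whole numbers: C 5.99, H 13.98, O 3.00
Empirical formula: C6H14O3
Empirical-formula mass = 134.18 g/mol; 134 ÷ 134.18 ≈ 1, so the molecular formula is C6H14O3.

C6H14O3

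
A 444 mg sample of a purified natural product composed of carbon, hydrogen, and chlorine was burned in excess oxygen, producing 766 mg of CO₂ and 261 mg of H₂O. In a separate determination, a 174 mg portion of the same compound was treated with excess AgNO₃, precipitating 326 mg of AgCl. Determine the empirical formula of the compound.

C3H5Cl

mol C = 0.766 g CO₂ ÷ 44.009 g/mol = 0.01741 mol
mol H = 2 × 0.261 g H₂O ÷ 18.015 g/mol = 0.02898 mol
From the AgCl data: mol Cl per gram of compound = (0.326 ÷ 143.318) ÷ 0.174 = 0.01307 mol/g, so in the 0.444 g combustion sample mol Cl = 0.005804 mol
Divide by the smallest (0.005804 mol): C 2.999, H 4.992, Cl 1.000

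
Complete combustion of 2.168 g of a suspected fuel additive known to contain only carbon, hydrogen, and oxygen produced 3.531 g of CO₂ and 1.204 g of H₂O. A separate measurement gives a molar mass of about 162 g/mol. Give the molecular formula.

mol C = 3.531 g CO₂ ÷ 44.009 g/mol = 0.080234 mol
mol H = 2 × 1.204 g H₂O ÷ 18.015 g/mol = 0.13367 mol
mass O = 2.168 − (0.96369 + 0.13474) = 1.0696 g → mol O = 1.0696 ÷ 15.999 = 0.066853 mol
Divide by the smallest (0.066853 mol): C 1.200, H 1.999, O 1.000
Multiplying each by 5 gives whole numbers: C 6.00, H 10.00, O 5.00
Empirical formula: C6H10O5
Empirical-formula mass = 162.14 g/mol; 162 ÷ 162.14 ≈ 1, so the molecular formula is C6H10O5.

C6H10O5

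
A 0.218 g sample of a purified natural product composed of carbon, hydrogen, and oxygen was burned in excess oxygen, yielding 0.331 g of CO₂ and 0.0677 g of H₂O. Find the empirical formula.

CHO

mol C = 0.331 g CO₂ ÷ 44.009 g/mol = 0.007521 mol
mol H = 2 × 0.0677 g H₂O ÷ 18.015 g/mol = 0.007516 mol
mass O = 0.218 − (0.09034 + 0.007576) = 0.1201 g → mol O = 0.1201 ÷ 15.999 = 0.007506 mol
Divide by the smallest (0.007506 mol): C 1.002, H 1.001, O 1.000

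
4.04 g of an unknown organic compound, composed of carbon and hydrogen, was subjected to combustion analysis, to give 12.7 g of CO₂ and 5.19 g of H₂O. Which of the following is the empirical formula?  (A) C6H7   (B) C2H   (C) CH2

(C) CH2

mol C = 12.7 g CO₂ ÷ 44.009 g/mol = 0.2886 mol
mol H = 2 × 5.19 g H₂O ÷ 18.015 g/mol = 0.5762 mol
Divide by the smallest (0.2886 mol): C 1.000, H 1.997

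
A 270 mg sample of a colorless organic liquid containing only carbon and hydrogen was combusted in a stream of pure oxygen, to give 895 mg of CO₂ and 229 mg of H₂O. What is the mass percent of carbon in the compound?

90.5%

mol C = 0.895 g CO₂ ÷ 44.009 g/mol = 0.02034 mol
mol H = 2 × 0.229 g H₂O ÷ 18.015 g/mol = 0.02542 mol
mass % C = 0.2443 g ÷ 0.270 g × 100%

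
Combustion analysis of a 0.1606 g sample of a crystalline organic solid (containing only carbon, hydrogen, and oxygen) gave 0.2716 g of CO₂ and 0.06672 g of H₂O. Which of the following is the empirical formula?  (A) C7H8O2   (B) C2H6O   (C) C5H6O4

(C) C5H6O4

mol C = 0.2716 g CO₂ ÷ 44.009 g/mol = 0.0061715 mol
mol H = 2 × 0.06672 g H₂O ÷ 18.015 g/mol = 0.0074072 mol
mass O = 0.1606 − (0.074125 + 0.0074664) = 0.079008 g → mol O = 0.079008 ÷ 15.999 = 0.0049383 mol
Divide by the smallest (0.0049383 mol): C 1.250, H 1.500, O 1.000
Multiplying each by 4 gives whole numbers: C 5.00, H 6.00, O 4.00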